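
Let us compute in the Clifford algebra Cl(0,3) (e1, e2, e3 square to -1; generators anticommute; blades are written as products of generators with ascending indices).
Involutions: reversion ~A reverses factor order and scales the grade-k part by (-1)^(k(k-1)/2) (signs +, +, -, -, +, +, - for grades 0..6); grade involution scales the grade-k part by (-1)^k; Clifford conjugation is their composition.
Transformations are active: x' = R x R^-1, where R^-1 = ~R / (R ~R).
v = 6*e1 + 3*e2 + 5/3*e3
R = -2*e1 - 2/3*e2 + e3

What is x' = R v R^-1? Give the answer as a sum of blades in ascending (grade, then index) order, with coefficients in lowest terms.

~R = -2*e1 - 2/3*e2 + e3, and R ~R = -49/9, so R^-1 = ~R / (-49/9).
R v = 37/3 - 2*e1 e2 - 28/3*e1 e3 - 37/9*e2 e3
Answer: 150/49*e1 + 1/49*e2 - 911/147*e3


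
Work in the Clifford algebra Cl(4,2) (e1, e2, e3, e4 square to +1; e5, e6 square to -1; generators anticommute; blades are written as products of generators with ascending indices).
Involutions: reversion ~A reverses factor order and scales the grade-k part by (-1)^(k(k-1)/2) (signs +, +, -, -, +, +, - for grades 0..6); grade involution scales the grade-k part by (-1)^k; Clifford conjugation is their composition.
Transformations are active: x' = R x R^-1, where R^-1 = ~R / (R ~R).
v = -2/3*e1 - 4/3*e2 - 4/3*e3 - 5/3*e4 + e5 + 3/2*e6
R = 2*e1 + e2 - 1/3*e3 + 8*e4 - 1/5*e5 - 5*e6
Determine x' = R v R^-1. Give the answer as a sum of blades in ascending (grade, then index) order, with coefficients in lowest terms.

~R = 2*e1 + e2 - 1/3*e3 + 8*e4 - 1/5*e5 - 5*e6, and R ~R = 9916/225, so R^-1 = ~R / (9916/225).
R v = -707/90 - 2*e1 e2 - 26/9*e1 e3 + 2*e1 e4 + 28/15*e1 e5 - 1/3*e1 e6 - 16/9*e2 e3 + 9*e2 e4 + 11/15*e2 e5 - 31/6*e2 e6 + 101/9*e3 e4 - 3/5*e3 e5 - 43/6*e3 e6 + 23/3*e4 e5 + 11/3*e4 e6 + 47/10*e5 e6
Answer: -689/14874*e1 + 29059/29748*e2 + 43199/29748*e3 - 8815/7437*e4 - 9209/9916*e5 + 2801/9916*e6


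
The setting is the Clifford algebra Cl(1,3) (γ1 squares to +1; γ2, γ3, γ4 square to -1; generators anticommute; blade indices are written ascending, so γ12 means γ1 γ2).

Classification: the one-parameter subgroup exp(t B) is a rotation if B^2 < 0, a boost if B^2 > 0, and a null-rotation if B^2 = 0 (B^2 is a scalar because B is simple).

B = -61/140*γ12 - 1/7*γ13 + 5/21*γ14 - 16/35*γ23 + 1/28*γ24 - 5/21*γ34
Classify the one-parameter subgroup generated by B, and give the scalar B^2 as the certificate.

B^2 term by term: the squares give (-61/140)^2*(γ12)^2 + (-1/7)^2*(γ13)^2 + (5/21)^2*(γ14)^2 + (-16/35)^2*(γ23)^2 + (1/28)^2*(γ24)^2 + (-5/21)^2*(γ34)^2 = 3721/19600*(+1) + 1/49*(+1) + 25/441*(+1) + 256/1225*(-1) + 1/784*(-1) + 25/441*(-1) = 0 (each basis 2-blade squares to minus the product of its generators' squares); cross terms between blades sharing an index anticommute and cancel; the commuting (index-disjoint) pairs give grade-4 terms 2*c*c'*(blade product), which cancel blade by blade — γ1234: 61/294 + 1/98 - 32/147 = 0 — confirming B is simple. So B^2 = 0.
Answer: null-rotation, certificate B^2 = 0. Certificate logic: 0 is a conjugation-invariant scalar, so its sign fixes rotation versus boost versus null-rotation outright.


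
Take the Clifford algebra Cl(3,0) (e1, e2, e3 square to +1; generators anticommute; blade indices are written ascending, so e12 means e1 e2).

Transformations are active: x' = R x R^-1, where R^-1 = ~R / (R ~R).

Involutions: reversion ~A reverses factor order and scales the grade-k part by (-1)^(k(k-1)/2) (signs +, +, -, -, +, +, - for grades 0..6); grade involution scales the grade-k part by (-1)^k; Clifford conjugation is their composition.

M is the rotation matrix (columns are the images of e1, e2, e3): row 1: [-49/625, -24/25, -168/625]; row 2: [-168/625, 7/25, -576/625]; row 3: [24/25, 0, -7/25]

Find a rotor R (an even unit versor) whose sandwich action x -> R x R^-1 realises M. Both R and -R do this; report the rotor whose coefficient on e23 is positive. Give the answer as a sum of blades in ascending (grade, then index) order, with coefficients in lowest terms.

Method: write R = a + b12*e12 + b13*e13 + b23*e23 with a^2 + b12^2 + b13^2 + b23^2 = 1 (so R^-1 = ~R). Expanding the columns R e_j ~R gives tr M = 4a^2 - 1 and, from the antisymmetric part, M21 - M12 = -4a*b12, M13 - M31 = 4a*b13, M32 - M23 = -4a*b23.
Here tr M = -49/625, so a^2 = (1 + tr M)/4 = 144/625 and a = ±12/25. Taking a = 12/25: M21 - M12 = 432/625, M13 - M31 = -768/625, M32 - M23 = 576/625, giving b12 = -9/25, b13 = -16/25, b23 = -12/25, i.e. R = 12/25 - 9/25*e12 - 16/25*e13 - 12/25*e23.
Its e23 coefficient is negative, so report the other preimage -R.
Answer: -12/25 + 9/25*e12 + 16/25*e13 + 12/25*e23. Key observation: the double cover Spin(3) -> SO(3) sends R and -R to the same matrix (trace -49/625 here), so the stated sign of the e23 coefficient is what selects one sheet.


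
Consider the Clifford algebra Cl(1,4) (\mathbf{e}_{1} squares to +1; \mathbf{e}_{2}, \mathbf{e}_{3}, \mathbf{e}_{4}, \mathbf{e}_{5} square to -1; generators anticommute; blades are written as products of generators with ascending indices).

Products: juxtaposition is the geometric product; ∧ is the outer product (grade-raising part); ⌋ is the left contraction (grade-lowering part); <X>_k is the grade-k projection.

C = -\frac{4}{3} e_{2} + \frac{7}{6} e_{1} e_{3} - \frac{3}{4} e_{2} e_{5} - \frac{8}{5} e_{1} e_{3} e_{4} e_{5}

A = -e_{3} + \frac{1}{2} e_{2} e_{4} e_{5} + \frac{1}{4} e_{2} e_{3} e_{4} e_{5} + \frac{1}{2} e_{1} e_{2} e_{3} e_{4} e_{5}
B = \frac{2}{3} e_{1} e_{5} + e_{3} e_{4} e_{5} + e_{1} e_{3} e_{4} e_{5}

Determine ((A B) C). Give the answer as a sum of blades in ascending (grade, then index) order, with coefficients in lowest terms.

step 1: \frac{3}{4} e_{2} + \frac{3}{4} e_{1} e_{2} - \frac{1}{2} e_{2} e_{3} + e_{4} e_{5} + \frac{1}{2} e_{1} e_{2} e_{3} + \frac{1}{3} e_{1} e_{2} e_{4} + \frac{2}{3} e_{1} e_{3} e_{5} - e_{1} e_{4} e_{5} - \frac{1}{3} e_{2} e_{3} e_{4} - \frac{1}{6} e_{1} e_{2} e_{3} e_{4}
step 2: 1 + e_{1} - \frac{7}{12} e_{2} - \frac{14}{15} e_{3} - \frac{16}{15} e_{4} + \frac{193}{144} e_{5} + \frac{7}{12} e_{1} e_{2} + \frac{14}{15} e_{1} e_{3} - \frac{4}{9} e_{1} e_{4} + \frac{9}{16} e_{1} e_{5} - \frac{7}{8} e_{2} e_{3} + \frac{17}{18} e_{2} e_{4} + \frac{4}{15} e_{2} e_{5} - \frac{4}{9} e_{3} e_{4} + \frac{3}{8} e_{3} e_{5} - \frac{3}{8} e_{1} e_{2} e_{3} - \frac{13}{36} e_{1} e_{2} e_{4} + \frac{8}{15} e_{1} e_{2} e_{5} - \frac{2}{9} e_{1} e_{3} e_{4} - \frac{3}{8} e_{1} e_{3} e_{5} - \frac{1}{4} e_{1} e_{4} e_{5} - \frac{7}{18} e_{2} e_{3} e_{4} - \frac{8}{15} e_{2} e_{3} e_{5} - \frac{8}{15} e_{2} e_{4} e_{5} - \frac{17}{12} e_{3} e_{4} e_{5} - \frac{8}{9} e_{1} e_{2} e_{3} e_{5} + \frac{8}{15} e_{1} e_{2} e_{4} e_{5} + \frac{25}{24} e_{1} e_{3} e_{4} e_{5} + \frac{6}{5} e_{2} e_{3} e_{4} e_{5} + \frac{6}{5} e_{1} e_{2} e_{3} e_{4} e_{5}
Answer: 1 + e_{1} - \frac{7}{12} e_{2} - \frac{14}{15} e_{3} - \frac{16}{15} e_{4} + \frac{193}{144} e_{5} + \frac{7}{12} e_{1} e_{2} + \frac{14}{15} e_{1} e_{3} - \frac{4}{9} e_{1} e_{4} + \frac{9}{16} e_{1} e_{5} - \frac{7}{8} e_{2} e_{3} + \frac{17}{18} e_{2} e_{4} + \frac{4}{15} e_{2} e_{5} - \frac{4}{9} e_{3} e_{4} + \frac{3}{8} e_{3} e_{5} - \frac{3}{8} e_{1} e_{2} e_{3} - \frac{13}{36} e_{1} e_{2} e_{4} + \frac{8}{15} e_{1} e_{2} e_{5} - \frac{2}{9} e_{1} e_{3} e_{4} - \frac{3}{8} e_{1} e_{3} e_{5} - \frac{1}{4} e_{1} e_{4} e_{5} - \frac{7}{18} e_{2} e_{3} e_{4} - \frac{8}{15} e_{2} e_{3} e_{5} - \frac{8}{15} e_{2} e_{4} e_{5} - \frac{17}{12} e_{3} e_{4} e_{5} - \frac{8}{9} e_{1} e_{2} e_{3} e_{5} + \frac{8}{15} e_{1} e_{2} e_{4} e_{5} + \frac{25}{24} e_{1} e_{3} e_{4} e_{5} + \frac{6}{5} e_{2} e_{3} e_{4} e_{5} + \frac{6}{5} e_{1} e_{2} e_{3} e_{4} e_{5}


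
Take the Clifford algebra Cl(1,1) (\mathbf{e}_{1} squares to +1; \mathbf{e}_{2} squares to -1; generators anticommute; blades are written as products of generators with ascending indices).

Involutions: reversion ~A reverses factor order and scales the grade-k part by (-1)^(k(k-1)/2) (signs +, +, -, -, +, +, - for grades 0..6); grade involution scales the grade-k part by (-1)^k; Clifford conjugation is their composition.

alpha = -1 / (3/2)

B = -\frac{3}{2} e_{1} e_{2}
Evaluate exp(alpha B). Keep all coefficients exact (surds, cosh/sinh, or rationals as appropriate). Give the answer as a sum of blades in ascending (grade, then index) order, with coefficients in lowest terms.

B^2 = (-\frac{3}{2})^2*(e_{1} e_{2})^2 = \frac{9}{4}*(+1) = \frac{9}{4} (a basis 2-blade squares to minus the product of its generators' squares).
B^2 = \frac{9}{4} — a positive square means the series sums to a boost: l = \frac{3}{2}, alpha*l = -1, so exp(alpha B) = cosh(-1) + (sinh(-1)/(\frac{3}{2}))*B = \cosh{\left(1 \right)} + (- \frac{2 \sinh{\left(1 \right)}}{3})*B.
Answer: \cosh{\left(1 \right)} + \sinh{\left(1 \right)} e_{1} e_{2}


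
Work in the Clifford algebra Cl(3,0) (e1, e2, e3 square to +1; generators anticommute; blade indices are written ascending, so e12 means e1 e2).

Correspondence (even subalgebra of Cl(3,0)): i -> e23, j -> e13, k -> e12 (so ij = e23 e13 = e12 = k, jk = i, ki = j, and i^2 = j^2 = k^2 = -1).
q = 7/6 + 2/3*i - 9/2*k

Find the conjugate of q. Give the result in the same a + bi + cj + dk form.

In blades: q = 7/6 - 9/2*e12 + 2/3*e23.
Quaternion conjugation is reversion on the even subalgebra: the scalar is fixed and every grade-2 blade flips sign, giving 7/6 + 9/2*e12 - 2/3*e23; translating back:
Answer: 7/6 - 2/3*i + 9/2*k


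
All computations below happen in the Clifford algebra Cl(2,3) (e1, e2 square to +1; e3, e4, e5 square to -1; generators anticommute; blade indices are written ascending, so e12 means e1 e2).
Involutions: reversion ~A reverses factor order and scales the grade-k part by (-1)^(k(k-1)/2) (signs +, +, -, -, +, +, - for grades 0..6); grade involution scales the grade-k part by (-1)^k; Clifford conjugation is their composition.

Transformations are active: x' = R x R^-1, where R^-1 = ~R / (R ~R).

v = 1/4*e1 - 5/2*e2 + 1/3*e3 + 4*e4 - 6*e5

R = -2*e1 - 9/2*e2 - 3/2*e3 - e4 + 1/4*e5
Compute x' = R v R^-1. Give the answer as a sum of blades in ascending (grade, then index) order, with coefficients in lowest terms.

~R = -2*e1 - 9/2*e2 - 3/2*e3 - e4 + 1/4*e5, and R ~R = 335/16, so R^-1 = ~R / (335/16).
R v = 67/4 + 49/8*e12 - 7/24*e13 - 31/4*e14 + 191/16*e15 - 21/4*e23 - 41/2*e24 + 221/8*e25 - 17/3*e34 + 107/12*e35 + 5*e45
Answer: -69/20*e1 - 47/10*e2 - 41/15*e3 - 28/5*e4 + 32/5*e5


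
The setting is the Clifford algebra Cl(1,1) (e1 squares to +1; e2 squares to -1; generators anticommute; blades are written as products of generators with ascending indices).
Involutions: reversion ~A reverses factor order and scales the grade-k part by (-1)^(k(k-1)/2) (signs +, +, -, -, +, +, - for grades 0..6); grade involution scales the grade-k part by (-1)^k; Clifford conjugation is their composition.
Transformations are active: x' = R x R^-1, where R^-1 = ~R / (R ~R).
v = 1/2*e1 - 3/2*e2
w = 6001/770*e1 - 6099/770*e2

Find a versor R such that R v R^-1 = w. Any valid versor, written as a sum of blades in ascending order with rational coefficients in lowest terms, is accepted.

Reasoning: v^2 = w^2 = -2 since conjugation preserves the quadratic form; R = v + w = 3193/385*e1 - 3627/385*e2 is then valid when invertible, keeping its own part and reversing (v - w)/2.
Answer: 3193/385*e1 - 3627/385*e2


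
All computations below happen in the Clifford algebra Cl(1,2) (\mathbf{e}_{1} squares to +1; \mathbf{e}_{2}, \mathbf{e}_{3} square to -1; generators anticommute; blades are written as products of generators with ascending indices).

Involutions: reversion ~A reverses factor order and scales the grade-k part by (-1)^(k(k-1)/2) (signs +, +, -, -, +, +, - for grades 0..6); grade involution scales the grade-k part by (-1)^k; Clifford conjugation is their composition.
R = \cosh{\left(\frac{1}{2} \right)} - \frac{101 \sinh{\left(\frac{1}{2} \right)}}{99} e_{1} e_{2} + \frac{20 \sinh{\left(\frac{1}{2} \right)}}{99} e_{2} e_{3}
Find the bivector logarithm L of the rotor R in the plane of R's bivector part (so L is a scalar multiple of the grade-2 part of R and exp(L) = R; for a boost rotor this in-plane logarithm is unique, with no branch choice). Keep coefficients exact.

The scalar part of R is \cosh{\left(\frac{1}{2} \right)}, so cosh pins the rapidity up to sign — the sign comes from the bivector part; dividing that part by sinh of the rapidity yields the plane, and the in-plane L = rapidity * plane is unique because the two sign choices cancel.
Concretely: cosh(rapidity) = \cosh{\left(\frac{1}{2} \right)} gives rapidity = ±\frac{1}{2}, and since rapidity/sinh(rapidity) is even the sign is immaterial: L = (rapidity/sinh(rapidity)) * <R>_2 = (\frac{1}{2 \sinh{\left(\frac{1}{2} \right)}}) * <R>_2.
Answer: - \frac{101}{198} e_{1} e_{2} + \frac{10}{99} e_{2} e_{3}


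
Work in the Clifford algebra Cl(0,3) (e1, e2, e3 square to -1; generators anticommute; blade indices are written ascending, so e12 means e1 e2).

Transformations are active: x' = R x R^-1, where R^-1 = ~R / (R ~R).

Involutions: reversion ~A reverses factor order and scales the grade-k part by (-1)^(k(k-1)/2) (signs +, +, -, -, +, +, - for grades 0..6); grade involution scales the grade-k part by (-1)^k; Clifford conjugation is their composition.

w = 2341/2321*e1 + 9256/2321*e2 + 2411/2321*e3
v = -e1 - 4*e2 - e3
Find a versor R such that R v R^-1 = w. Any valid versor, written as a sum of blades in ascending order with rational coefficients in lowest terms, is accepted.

Key observation: q(v) = q(w) = -18 (sandwiches preserve the norm), so R = v + w = 20/2321*e1 - 28/2321*e2 + 90/2321*e3 works whenever it is invertible — the component of v along it is kept and (v - w)/2 reverses, sending v to w.
Answer: 20/2321*e1 - 28/2321*e2 + 90/2321*e3


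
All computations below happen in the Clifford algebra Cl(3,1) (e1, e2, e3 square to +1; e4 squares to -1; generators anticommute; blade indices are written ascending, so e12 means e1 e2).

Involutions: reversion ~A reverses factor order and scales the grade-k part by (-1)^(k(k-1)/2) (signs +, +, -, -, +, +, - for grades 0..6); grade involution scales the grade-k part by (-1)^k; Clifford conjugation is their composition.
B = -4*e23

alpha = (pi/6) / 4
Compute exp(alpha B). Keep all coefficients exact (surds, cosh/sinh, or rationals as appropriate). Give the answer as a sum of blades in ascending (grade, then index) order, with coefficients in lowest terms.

B^2 = (-4)^2*(e23)^2 = 16*(-1) = -16 (a basis 2-blade squares to minus the product of its generators' squares).
B^2 = -16 — B^2 < 0, so the exponential closes trigonometrically: l = 4, alpha*l = pi/6, so exp(alpha B) = cos(pi/6) + (sin(pi/6)/4)*B = sqrt(3)/2 + (1/8)*B.
Answer: sqrt(3)/2 - 1/2*e23


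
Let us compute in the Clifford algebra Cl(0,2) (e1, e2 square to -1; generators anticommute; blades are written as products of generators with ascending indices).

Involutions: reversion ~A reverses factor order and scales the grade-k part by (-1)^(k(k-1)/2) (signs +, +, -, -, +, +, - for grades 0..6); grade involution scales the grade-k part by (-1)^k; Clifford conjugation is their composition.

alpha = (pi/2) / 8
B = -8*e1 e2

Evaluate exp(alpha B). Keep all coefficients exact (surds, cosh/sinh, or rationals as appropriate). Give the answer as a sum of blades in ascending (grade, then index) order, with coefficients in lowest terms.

B^2 = (-8)^2*(e1 e2)^2 = 64*(-1) = -64 (a basis 2-blade squares to minus the product of its generators' squares).
B^2 = -64 — circular case — the even/odd split gives cos and sin: l = 8, alpha*l = pi/2, so exp(alpha B) = cos(pi/2) + (sin(pi/2)/8)*B = 0 + (1/8)*B.
Answer: -e1 e2


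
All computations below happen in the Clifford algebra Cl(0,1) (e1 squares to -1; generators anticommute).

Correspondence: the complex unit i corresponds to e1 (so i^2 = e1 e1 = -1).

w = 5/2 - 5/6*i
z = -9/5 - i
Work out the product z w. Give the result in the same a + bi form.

In blades: z = -9/5 - e1, w = 5/2 - 5/6*e1.
Distribute z over w term by term (generator squares from the signature, products reordered to ascending indices): (-9/5)*w = -9/2 + 3/2*e1; (-e1)*w = -5/6 - 5/2*e1.
Sum: -16/3 - e1; translating back through the correspondence:
Answer: -16/3 - i


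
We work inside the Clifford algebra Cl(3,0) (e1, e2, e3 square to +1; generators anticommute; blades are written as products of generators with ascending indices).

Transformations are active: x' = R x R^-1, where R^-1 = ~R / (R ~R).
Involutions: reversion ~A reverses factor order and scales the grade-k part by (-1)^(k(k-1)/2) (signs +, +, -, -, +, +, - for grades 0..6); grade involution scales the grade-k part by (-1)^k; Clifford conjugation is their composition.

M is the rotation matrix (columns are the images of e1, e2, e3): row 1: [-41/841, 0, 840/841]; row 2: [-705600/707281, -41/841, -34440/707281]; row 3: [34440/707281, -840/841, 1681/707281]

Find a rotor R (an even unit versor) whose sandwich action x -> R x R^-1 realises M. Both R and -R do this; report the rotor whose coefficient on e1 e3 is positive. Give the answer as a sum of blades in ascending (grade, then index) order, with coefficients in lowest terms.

Method: write R = a + b12*e1 e2 + b13*e1 e3 + b23*e2 e3 with a^2 + b12^2 + b13^2 + b23^2 = 1 (so R^-1 = ~R). Expanding the columns R e_j ~R gives tr M = 4a^2 - 1 and, from the antisymmetric part, M21 - M12 = -4a*b12, M13 - M31 = 4a*b13, M32 - M23 = -4a*b23.
Here tr M = -67281/707281, so a^2 = (1 + tr M)/4 = 160000/707281 and a = ±400/841. Taking a = 400/841: M21 - M12 = -705600/707281, M13 - M31 = 672000/707281, M32 - M23 = -672000/707281, giving b12 = 441/841, b13 = 420/841, b23 = 420/841, i.e. R = 400/841 + 441/841*e1 e2 + 420/841*e1 e3 + 420/841*e2 e3.
Its e1 e3 coefficient is already positive.
Answer: 400/841 + 441/841*e1 e2 + 420/841*e1 e3 + 420/841*e2 e3. Recall the cover is two-to-one: with M of trace -67281/707281, both preimages act alike, and the stated e1 e3 sign chooses the sheet.


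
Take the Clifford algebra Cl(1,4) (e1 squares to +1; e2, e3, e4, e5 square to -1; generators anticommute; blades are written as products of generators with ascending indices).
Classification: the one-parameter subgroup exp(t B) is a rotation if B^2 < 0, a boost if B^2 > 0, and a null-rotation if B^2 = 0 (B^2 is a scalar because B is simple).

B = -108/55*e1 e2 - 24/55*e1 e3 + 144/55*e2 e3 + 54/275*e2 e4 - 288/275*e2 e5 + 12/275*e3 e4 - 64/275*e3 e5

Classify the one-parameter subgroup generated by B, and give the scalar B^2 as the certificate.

B^2 term by term: the squares give (-108/55)^2*(e1 e2)^2 + (-24/55)^2*(e1 e3)^2 + (144/55)^2*(e2 e3)^2 + (54/275)^2*(e2 e4)^2 + (-288/275)^2*(e2 e5)^2 + (12/275)^2*(e3 e4)^2 + (-64/275)^2*(e3 e5)^2 = 11664/3025*(+1) + 576/3025*(+1) + 20736/3025*(-1) + 2916/75625*(-1) + 82944/75625*(-1) + 144/75625*(-1) + 4096/75625*(-1) = -4 (each basis 2-blade squares to minus the product of its generators' squares); cross terms between blades sharing an index anticommute and cancel; the commuting (index-disjoint) pairs give grade-4 terms 2*c*c'*(blade product), which cancel blade by blade — e1 e2 e3 e4: -2592/15125 + 2592/15125 = 0; e1 e2 e3 e5: 13824/15125 - 13824/15125 = 0; e2 e3 e4 e5: 6912/75625 - 6912/75625 = 0 — confirming B is simple. So B^2 = -4.
Answer: rotation, certificate B^2 = -4. Note: conjugating B changes its blade decomposition but never the scalar B^2 = -4, whose sign settles the classification.


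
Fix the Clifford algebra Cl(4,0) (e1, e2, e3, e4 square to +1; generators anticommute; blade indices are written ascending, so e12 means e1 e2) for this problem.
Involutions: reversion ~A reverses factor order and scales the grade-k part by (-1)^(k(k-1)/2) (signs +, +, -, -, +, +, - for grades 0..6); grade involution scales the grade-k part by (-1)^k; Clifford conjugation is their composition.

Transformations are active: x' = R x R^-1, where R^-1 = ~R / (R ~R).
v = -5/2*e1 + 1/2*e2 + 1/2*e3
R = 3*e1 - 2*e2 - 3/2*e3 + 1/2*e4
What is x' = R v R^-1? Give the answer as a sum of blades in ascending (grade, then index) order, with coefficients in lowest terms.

~R = 3*e1 - 2*e2 - 3/2*e3 + 1/2*e4, and R ~R = 31/2, so R^-1 = ~R / (31/2).
R v = -37/4 - 7/2*e12 - 9/4*e13 + 5/4*e14 - 1/4*e23 - 1/4*e24 - 1/4*e34
Answer: -67/62*e1 + 117/62*e2 + 40/31*e3 - 37/62*e4


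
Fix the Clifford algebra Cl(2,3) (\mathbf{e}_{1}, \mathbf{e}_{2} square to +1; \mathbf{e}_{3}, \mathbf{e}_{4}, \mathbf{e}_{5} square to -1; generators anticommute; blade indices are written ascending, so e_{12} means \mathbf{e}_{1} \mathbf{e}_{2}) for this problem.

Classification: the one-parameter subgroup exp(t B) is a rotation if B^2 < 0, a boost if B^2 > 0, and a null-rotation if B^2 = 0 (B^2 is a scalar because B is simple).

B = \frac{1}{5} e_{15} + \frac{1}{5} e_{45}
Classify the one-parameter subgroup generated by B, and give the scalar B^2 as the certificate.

B^2 term by term: the squares give (\frac{1}{5})^2*(e_{15})^2 + (\frac{1}{5})^2*(e_{45})^2 = \frac{1}{25}*(+1) + \frac{1}{25}*(-1) = 0 (each basis 2-blade squares to minus the product of its generators' squares); cross terms between blades sharing an index anticommute and cancel. So B^2 = 0.
Answer: null-rotation, certificate B^2 = 0. Certificate logic: 0 is a conjugation-invariant scalar, so its sign fixes rotation versus boost versus null-rotation outright.


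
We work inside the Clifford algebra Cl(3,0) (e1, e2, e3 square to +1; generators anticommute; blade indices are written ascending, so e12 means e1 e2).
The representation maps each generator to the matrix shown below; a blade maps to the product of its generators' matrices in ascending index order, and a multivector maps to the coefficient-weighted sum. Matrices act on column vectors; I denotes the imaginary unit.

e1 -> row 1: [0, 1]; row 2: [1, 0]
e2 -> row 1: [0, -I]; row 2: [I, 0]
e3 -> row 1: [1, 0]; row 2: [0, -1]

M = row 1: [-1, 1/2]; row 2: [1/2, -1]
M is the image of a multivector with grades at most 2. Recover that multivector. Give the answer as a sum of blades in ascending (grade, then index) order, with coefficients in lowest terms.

Method: 1, rho(e1), rho(e2), rho(e3) form a trace-orthogonal basis of the 2x2 complex matrices (tr(X Y) = 2 if X = Y, else 0), so M = m0*1 + m1*rho(e1) + m2*rho(e2) + m3*rho(e3) with m0 = tr(M)/2 = -1, m1 = tr(M rho(e1))/2 = 1/2, m2 = tr(M rho(e2))/2 = 0, m3 = tr(M rho(e3))/2 = 0.
Multiplying table entries, the bivector images are rho(e12) = I*rho(e3), rho(e13) = -I*rho(e2), rho(e23) = I*rho(e1); with real blade coefficients the real parts of m0..m3 are the coefficients of 1, e1, e2, e3 and the imaginary parts give the bivectors (e23: Im m1, e13: -Im m2, e12: Im m3).
Answer: -1 + 1/2*e1


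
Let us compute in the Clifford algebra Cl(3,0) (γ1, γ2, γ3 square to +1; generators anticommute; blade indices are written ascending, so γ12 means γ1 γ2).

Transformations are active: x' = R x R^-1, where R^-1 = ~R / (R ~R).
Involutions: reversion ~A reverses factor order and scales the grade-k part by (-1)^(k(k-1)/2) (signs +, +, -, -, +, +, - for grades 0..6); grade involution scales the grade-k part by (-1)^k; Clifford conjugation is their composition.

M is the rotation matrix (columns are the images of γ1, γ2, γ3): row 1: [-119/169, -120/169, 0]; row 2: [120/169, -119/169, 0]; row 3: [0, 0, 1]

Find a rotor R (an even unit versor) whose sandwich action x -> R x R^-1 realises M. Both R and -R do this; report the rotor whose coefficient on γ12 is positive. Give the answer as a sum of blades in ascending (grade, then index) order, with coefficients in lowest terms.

Method: write R = a + b12*γ12 + b13*γ13 + b23*γ23 with a^2 + b12^2 + b13^2 + b23^2 = 1 (so R^-1 = ~R). Expanding the columns R e_j ~R gives tr M = 4a^2 - 1 and, from the antisymmetric part, M21 - M12 = -4a*b12, M13 - M31 = 4a*b13, M32 - M23 = -4a*b23.
Here tr M = -69/169, so a^2 = (1 + tr M)/4 = 25/169 and a = ±5/13. Taking a = 5/13: M21 - M12 = 240/169, M13 - M31 = 0, M32 - M23 = 0, giving b12 = -12/13, b13 = 0, b23 = 0, i.e. R = 5/13 - 12/13*γ12.
Its γ12 coefficient is negative, so report the other preimage -R.
Answer: -5/13 + 12/13*γ12. Uniqueness: Spin(3) -> SO(3) maps R and -R to the same rotation of trace -69/169; fixing the sign of the γ12 coefficient removes the ambiguity.


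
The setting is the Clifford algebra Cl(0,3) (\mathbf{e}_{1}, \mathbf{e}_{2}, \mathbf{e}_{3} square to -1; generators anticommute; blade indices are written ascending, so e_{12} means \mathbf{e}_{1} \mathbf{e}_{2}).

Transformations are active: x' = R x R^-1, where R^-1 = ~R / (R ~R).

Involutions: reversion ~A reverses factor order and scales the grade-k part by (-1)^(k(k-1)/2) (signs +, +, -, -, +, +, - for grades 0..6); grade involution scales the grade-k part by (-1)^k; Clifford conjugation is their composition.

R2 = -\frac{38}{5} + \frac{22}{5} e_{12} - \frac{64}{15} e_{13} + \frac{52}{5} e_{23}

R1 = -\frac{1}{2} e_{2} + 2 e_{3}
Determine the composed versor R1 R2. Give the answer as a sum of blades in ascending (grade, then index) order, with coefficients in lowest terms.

Distribute over the terms of R1 (each basis-blade product reordered to ascending indices, repeated generators contracted through their squares):
(-\frac{1}{2} e_{2}) R2 = -\frac{11}{5} e_{1} + \frac{19}{5} e_{2} + \frac{26}{5} e_{3} - \frac{32}{15} e_{123}
(2 e_{3}) R2 = -\frac{128}{15} e_{1} + \frac{104}{5} e_{2} - \frac{76}{5} e_{3} + \frac{44}{5} e_{123}
Summing the partial products and collecting blades:
Answer: -\frac{161}{15} e_{1} + \frac{123}{5} e_{2} - 10 e_{3} + \frac{20}{3} e_{123}


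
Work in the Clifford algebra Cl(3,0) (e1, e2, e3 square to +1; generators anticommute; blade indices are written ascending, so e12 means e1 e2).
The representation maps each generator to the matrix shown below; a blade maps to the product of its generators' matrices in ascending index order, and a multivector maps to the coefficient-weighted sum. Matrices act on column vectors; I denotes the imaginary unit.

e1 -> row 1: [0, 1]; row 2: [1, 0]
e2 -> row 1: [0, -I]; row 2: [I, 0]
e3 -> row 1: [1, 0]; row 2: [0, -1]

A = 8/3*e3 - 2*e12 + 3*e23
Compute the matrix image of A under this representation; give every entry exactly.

Bivector images (products of the table entries): rho(e12) = rho(e1)rho(e2) = row 1: [I, 0]; row 2: [0, -I]; rho(e23) = rho(e2)rho(e3) = row 1: [0, I]; row 2: [I, 0].
M = (8/3)*rho(e3) + (-2)*rho(e12) + (3)*rho(e23), summed entrywise:
Answer: row 1: [8/3 - 2*I, 3*I]; row 2: [3*I, -8/3 + 2*I]


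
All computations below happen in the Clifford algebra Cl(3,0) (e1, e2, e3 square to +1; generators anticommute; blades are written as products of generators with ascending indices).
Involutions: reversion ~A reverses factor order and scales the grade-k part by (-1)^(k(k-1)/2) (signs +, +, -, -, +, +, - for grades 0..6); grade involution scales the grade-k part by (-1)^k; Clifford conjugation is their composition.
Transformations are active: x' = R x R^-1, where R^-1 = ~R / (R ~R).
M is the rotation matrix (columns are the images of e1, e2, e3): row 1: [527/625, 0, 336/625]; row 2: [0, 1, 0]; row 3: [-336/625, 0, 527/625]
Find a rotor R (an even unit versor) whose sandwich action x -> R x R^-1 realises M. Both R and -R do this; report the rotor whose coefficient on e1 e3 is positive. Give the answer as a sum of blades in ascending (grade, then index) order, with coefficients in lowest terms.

Method: write R = a + b12*e1 e2 + b13*e1 e3 + b23*e2 e3 with a^2 + b12^2 + b13^2 + b23^2 = 1 (so R^-1 = ~R). Expanding the columns R e_j ~R gives tr M = 4a^2 - 1 and, from the antisymmetric part, M21 - M12 = -4a*b12, M13 - M31 = 4a*b13, M32 - M23 = -4a*b23.
Here tr M = 1679/625, so a^2 = (1 + tr M)/4 = 576/625 and a = ±24/25. Taking a = 24/25: M21 - M12 = 0, M13 - M31 = 672/625, M32 - M23 = 0, giving b12 = 0, b13 = 7/25, b23 = 0, i.e. R = 24/25 + 7/25*e1 e3.
Its e1 e3 coefficient is already positive.
Answer: 24/25 + 7/25*e1 e3. Sheet selection: the two-to-one cover makes ±R indistinguishable at the matrix level (trace 1679/625), so uniqueness comes from the required sign on e1 e3.


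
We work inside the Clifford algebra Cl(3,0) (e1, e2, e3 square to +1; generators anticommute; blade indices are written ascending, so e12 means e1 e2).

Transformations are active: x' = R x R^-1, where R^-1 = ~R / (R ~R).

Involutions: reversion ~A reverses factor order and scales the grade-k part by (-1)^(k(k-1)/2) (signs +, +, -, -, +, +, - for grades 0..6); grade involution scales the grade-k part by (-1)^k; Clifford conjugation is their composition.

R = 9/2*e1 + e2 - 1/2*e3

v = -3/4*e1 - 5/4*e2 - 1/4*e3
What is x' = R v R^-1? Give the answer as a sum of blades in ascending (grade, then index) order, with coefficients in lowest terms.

~R = 9/2*e1 + e2 - 1/2*e3, and R ~R = 43/2, so R^-1 = ~R / (43/2).
R v = -9/2 - 39/8*e12 - 3/2*e13 - 7/8*e23
Answer: -195/172*e1 + 143/172*e2 + 79/172*e3


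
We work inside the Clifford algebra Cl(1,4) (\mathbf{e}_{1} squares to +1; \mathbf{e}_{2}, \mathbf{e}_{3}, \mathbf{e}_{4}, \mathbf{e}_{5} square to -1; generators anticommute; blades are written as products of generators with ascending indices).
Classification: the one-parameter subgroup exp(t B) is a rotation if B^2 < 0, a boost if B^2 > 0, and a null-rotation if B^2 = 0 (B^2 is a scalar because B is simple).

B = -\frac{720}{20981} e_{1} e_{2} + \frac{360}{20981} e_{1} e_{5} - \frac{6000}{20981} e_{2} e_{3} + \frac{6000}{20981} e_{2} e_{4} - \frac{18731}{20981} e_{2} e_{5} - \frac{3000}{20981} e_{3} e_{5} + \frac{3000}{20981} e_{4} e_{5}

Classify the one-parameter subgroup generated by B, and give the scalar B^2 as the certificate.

B^2 term by term: the squares give (-\frac{720}{20981})^2*(e_{1} e_{2})^2 + (\frac{360}{20981})^2*(e_{1} e_{5})^2 + (-\frac{6000}{20981})^2*(e_{2} e_{3})^2 + (\frac{6000}{20981})^2*(e_{2} e_{4})^2 + (-\frac{18731}{20981})^2*(e_{2} e_{5})^2 + (-\frac{3000}{20981})^2*(e_{3} e_{5})^2 + (\frac{3000}{20981})^2*(e_{4} e_{5})^2 = \frac{518400}{440202361}*(+1) + \frac{129600}{440202361}*(+1) + \frac{36000000}{440202361}*(-1) + \frac{36000000}{440202361}*(-1) + \frac{350850361}{440202361}*(-1) + \frac{9000000}{440202361}*(-1) + \frac{9000000}{440202361}*(-1) = -1 (each basis 2-blade squares to minus the product of its generators' squares); cross terms between blades sharing an index anticommute and cancel; the commuting (index-disjoint) pairs give grade-4 terms 2*c*c'*(blade product), which cancel blade by blade — e_{1} e_{2} e_{3} e_{5}: \frac{4320000}{440202361} - \frac{4320000}{440202361} = 0; e_{1} e_{2} e_{4} e_{5}: -\frac{4320000}{440202361} + \frac{4320000}{440202361} = 0; e_{2} e_{3} e_{4} e_{5}: -\frac{36000000}{440202361} + \frac{36000000}{440202361} = 0 — confirming B is simple. So B^2 = -1.
Answer: rotation, certificate B^2 = -1. One invariant decides it: the square -1 survives every conjugation, and its sign is exactly the classification.


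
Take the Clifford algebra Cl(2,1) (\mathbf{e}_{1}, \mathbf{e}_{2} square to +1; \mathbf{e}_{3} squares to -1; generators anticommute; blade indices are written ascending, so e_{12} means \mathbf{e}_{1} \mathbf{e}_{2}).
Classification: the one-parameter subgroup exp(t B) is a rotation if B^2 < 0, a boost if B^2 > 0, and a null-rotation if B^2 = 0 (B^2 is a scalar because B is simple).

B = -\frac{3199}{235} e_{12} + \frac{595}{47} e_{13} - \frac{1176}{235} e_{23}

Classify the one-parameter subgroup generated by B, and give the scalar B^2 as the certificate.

B^2 term by term: the squares give (-\frac{3199}{235})^2*(e_{12})^2 + (\frac{595}{47})^2*(e_{13})^2 + (-\frac{1176}{235})^2*(e_{23})^2 = \frac{10233601}{55225}*(-1) + \frac{354025}{2209}*(+1) + \frac{1382976}{55225}*(+1) = 0 (each basis 2-blade squares to minus the product of its generators' squares); cross terms between blades sharing an index anticommute and cancel. So B^2 = 0.
Answer: null-rotation, certificate B^2 = 0. One invariant decides it: the square 0 survives every conjugation, and its sign is exactly the classification.


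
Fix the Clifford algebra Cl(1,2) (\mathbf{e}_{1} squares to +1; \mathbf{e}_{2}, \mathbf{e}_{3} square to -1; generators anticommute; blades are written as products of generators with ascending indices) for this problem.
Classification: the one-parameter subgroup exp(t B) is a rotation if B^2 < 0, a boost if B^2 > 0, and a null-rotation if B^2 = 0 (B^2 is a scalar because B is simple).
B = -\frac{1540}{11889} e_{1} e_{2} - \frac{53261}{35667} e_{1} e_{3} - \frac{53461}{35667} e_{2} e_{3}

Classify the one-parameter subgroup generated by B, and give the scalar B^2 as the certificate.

B^2 term by term: the squares give (-\frac{1540}{11889})^2*(e_{1} e_{2})^2 + (-\frac{53261}{35667})^2*(e_{1} e_{3})^2 + (-\frac{53461}{35667})^2*(e_{2} e_{3})^2 = \frac{2371600}{141348321}*(+1) + \frac{2836734121}{1272134889}*(+1) + \frac{2858078521}{1272134889}*(-1) = 0 (each basis 2-blade squares to minus the product of its generators' squares); cross terms between blades sharing an index anticommute and cancel. So B^2 = 0.
Answer: null-rotation, certificate B^2 = 0. Note: conjugating B changes its blade decomposition but never the scalar B^2 = 0, whose sign settles the classification.


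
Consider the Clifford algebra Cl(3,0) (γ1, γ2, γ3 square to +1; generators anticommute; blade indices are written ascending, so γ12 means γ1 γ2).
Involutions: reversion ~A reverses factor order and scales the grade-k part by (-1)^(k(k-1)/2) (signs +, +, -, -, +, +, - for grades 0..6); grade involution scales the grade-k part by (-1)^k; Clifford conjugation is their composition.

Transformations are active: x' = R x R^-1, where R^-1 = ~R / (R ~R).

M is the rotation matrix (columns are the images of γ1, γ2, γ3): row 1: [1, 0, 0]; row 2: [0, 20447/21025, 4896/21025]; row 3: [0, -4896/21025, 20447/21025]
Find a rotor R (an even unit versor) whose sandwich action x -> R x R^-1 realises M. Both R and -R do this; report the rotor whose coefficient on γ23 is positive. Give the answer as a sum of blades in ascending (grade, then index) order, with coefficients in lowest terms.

Method: write R = a + b12*γ12 + b13*γ13 + b23*γ23 with a^2 + b12^2 + b13^2 + b23^2 = 1 (so R^-1 = ~R). Expanding the columns R e_j ~R gives tr M = 4a^2 - 1 and, from the antisymmetric part, M21 - M12 = -4a*b12, M13 - M31 = 4a*b13, M32 - M23 = -4a*b23.
Here tr M = 61919/21025, so a^2 = (1 + tr M)/4 = 20736/21025 and a = ±144/145. Taking a = 144/145: M21 - M12 = 0, M13 - M31 = 0, M32 - M23 = -9792/21025, giving b12 = 0, b13 = 0, b23 = 17/145, i.e. R = 144/145 + 17/145*γ23.
Its γ23 coefficient is already positive.
Answer: 144/145 + 17/145*γ23. Sheet selection: the two-to-one cover makes ±R indistinguishable at the matrix level (trace 61919/21025), so uniqueness comes from the required sign on γ23.


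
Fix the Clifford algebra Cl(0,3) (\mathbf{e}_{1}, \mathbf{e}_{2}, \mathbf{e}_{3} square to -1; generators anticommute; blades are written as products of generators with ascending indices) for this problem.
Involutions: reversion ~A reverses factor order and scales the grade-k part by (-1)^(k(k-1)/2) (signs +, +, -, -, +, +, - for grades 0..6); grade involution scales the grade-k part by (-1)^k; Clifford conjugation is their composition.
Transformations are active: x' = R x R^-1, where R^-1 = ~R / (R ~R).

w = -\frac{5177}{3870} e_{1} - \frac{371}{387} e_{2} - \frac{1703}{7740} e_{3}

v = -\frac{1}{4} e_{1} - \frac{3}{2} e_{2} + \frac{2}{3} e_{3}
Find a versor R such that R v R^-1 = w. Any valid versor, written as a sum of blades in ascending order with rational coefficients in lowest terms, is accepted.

The midline construction: v and w both square to -\frac{397}{144}, so reflecting in their sum -\frac{12289}{7740} e_{1} - \frac{1903}{774} e_{2} + \frac{3457}{7740} e_{3} exchanges them.
Answer: -\frac{12289}{7740} e_{1} - \frac{1903}{774} e_{2} + \frac{3457}{7740} e_{3}


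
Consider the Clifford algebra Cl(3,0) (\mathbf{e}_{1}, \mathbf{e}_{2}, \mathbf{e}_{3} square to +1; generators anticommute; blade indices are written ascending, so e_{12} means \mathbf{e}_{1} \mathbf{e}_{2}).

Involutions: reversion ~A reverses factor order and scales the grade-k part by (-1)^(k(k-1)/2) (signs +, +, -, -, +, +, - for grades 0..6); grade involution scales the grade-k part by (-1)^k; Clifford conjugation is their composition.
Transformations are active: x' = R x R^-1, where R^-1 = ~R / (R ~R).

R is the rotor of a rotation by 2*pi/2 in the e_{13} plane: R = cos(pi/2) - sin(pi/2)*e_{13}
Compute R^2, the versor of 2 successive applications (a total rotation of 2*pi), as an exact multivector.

Because a rotor carries half the rotation angle, composing 2 copies of this e_{13}-plane rotor multiplies the phase: 2*(pi/2) = \pi, hence R^2 = cos(\pi) - sin(\pi)*e_{13}.
cos(\pi) = -1 and sin(\pi) = 0, so R^2 = -1. The total rotation 2*pi is 1 full turn, so every vector returns to itself, yet the rotor is -1, on the OTHER sheet of the double cover (an odd number of 2*pi turns).
Answer: -1


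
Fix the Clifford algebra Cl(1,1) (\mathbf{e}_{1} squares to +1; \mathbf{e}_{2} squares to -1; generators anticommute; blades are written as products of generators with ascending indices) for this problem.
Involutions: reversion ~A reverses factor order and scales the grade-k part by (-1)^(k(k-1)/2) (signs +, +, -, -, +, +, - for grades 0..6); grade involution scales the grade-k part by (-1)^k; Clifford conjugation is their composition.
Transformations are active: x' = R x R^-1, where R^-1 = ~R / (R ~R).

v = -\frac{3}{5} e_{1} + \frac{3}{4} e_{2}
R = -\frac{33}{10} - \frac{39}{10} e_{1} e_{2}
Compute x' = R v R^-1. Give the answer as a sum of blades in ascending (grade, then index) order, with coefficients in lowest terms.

~R = -\frac{33}{10} + \frac{39}{10} e_{1} e_{2}, and R ~R = -\frac{108}{25}, so R^-1 = ~R / (-\frac{108}{25}).
R v = \frac{981}{200} e_{1} - \frac{963}{200} e_{2}
Answer: \frac{259}{32} e_{1} - \frac{1297}{160} e_{2}


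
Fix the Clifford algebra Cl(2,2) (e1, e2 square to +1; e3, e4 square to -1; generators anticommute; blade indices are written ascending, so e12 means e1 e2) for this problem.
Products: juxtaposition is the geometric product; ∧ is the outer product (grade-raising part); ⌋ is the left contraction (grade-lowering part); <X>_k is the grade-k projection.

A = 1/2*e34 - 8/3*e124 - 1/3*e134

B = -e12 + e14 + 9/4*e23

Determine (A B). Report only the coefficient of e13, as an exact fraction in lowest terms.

step 1: 8/3*e2 + 1/3*e3 - 8/3*e4 - 1/2*e13 + 9/8*e24 - 3/4*e124 - 6*e134 + 1/3*e234 - 1/2*e1234
Answer: -1/2


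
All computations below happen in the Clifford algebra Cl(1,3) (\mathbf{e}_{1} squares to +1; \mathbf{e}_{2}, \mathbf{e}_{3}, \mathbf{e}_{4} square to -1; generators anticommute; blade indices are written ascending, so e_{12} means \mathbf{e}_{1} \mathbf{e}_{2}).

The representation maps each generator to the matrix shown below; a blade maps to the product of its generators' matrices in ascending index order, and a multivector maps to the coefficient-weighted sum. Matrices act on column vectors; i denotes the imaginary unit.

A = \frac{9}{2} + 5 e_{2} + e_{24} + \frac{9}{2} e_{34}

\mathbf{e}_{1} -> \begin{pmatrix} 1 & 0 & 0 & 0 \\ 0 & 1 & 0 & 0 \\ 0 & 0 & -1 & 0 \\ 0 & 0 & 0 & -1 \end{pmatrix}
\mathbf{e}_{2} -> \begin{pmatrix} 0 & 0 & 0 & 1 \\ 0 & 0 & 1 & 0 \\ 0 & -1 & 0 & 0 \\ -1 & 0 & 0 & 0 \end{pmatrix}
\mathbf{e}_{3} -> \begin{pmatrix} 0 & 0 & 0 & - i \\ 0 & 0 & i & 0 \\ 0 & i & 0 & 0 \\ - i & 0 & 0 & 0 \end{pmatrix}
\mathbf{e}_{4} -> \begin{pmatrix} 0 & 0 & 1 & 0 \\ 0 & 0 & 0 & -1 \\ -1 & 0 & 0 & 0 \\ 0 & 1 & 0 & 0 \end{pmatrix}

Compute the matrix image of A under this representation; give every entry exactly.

Bivector images (products of the table entries): rho(e_{24}) = rho(\mathbf{e}_{2})rho(\mathbf{e}_{4}) = \begin{pmatrix} 0 & 1 & 0 & 0 \\ -1 & 0 & 0 & 0 \\ 0 & 0 & 0 & 1 \\ 0 & 0 & -1 & 0 \end{pmatrix}; rho(e_{34}) = rho(\mathbf{e}_{3})rho(\mathbf{e}_{4}) = \begin{pmatrix} 0 & - i & 0 & 0 \\ - i & 0 & 0 & 0 \\ 0 & 0 & 0 & - i \\ 0 & 0 & - i & 0 \end{pmatrix}.
M = (\frac{9}{2})*1 + (5)*rho(e_{2}) + (1)*rho(e_{24}) + (\frac{9}{2})*rho(e_{34}), summed entrywise (1 is the identity matrix):
Answer: \begin{pmatrix} \frac{9}{2} & 1 - \frac{9 i}{2} & 0 & 5 \\ -1 - \frac{9 i}{2} & \frac{9}{2} & 5 & 0 \\ 0 & -5 & \frac{9}{2} & 1 - \frac{9 i}{2} \\ -5 & 0 & -1 - \frac{9 i}{2} & \frac{9}{2} \end{pmatrix}
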